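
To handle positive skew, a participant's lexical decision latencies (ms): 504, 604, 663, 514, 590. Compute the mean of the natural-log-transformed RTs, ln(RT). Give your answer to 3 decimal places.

6.349

ln(RT): 6.2226, 6.4036, 6.4968, 6.2422, 6.3801
Σ ln(RT) = 31.7453
Mean = 31.7453/5 = 6.34905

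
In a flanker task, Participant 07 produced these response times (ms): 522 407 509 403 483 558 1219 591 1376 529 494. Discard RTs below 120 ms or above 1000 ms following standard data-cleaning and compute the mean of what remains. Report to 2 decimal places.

Excluded: 1219, 1376
Retained (n=9): Σ = 4496
Mean = 4496/9 = 499.5556

499.56 ms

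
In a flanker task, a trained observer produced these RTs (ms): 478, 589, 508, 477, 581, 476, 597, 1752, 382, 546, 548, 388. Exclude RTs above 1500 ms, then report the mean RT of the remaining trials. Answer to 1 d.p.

Excluded: 1752
Retained (n=11): Σ = 5570
Mean = 5570/11 = 506.3636

506.4 ms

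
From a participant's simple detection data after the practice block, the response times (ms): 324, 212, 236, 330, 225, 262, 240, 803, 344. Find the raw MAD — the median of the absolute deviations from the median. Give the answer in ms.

Sorted: 212, 225, 236, 240, 262, 324, 330, 344, 803 → median = 262
|x − 262|: 62, 50, 26, 68, 37, 0, 22, 541, 82
Sorted deviations: 0, 22, 26, 37, 50, 62, 68, 82, 541 → MAD = 50

50 ms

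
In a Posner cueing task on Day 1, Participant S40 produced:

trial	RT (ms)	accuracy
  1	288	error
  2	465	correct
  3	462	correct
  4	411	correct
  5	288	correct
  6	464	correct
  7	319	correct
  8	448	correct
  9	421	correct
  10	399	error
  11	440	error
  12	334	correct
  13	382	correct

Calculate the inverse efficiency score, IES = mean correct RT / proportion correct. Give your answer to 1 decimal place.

519.2 ms

Correct trials (n=10): 465, 462, 411, 288, 464, 319, 448, 421, 334, 382
Mean correct RT = 3994/10 = 399.4000 ms
Proportion correct = 10/13
IES = 399.4000 / (10/13) = 519.220 ms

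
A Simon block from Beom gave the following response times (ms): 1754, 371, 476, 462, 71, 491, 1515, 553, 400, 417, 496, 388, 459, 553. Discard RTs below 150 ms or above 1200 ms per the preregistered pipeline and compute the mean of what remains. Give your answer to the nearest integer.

461 ms

Excluded: 71, 1515, 1754
Retained (n=11): Σ = 5066
Mean = 5066/11 = 460.5455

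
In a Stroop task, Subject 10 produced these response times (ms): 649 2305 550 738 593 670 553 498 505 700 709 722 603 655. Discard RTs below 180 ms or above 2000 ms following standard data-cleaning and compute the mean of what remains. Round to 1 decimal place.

626.5 ms

Excluded: 2305
Retained (n=13): Σ = 8145
Mean = 8145/13 = 626.5385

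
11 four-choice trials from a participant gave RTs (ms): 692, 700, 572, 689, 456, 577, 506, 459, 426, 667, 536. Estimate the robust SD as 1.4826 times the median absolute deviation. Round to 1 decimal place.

Sorted: 426, 456, 459, 506, 536, 572, 577, 667, 689, 692, 700 → median = 572
|x − 572| sorted: 0, 5, 36, 66, 95, 113, 116, 117, 120, 128, 146 → MAD = 113
Robust SD ≈ 1.4826 × 113 = 167.534

167.5 ms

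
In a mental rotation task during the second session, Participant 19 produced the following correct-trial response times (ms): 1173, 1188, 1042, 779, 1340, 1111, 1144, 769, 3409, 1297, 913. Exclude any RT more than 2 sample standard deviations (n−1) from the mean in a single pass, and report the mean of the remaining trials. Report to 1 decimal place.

1075.6 ms

n = 11, ΣRT = 14165, M = 1287.727
Σ(x−M)² = 5306298.18; s = √(5306298.18/10) = 728.443
Cutoffs: 1287.727 ± 2·728.443 → [-169.2, 2744.6]
Outside: 3409 → excluded.
Retained (n=10): Σ = 10756, mean = 10756/10 = 1075.600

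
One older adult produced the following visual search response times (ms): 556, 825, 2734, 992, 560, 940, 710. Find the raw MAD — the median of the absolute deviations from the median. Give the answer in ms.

167 ms

Sorted: 556, 560, 710, 825, 940, 992, 2734 → median = 825
|x − 825|: 269, 0, 1909, 167, 265, 115, 115
Sorted deviations: 0, 115, 115, 167, 265, 269, 1909 → MAD = 167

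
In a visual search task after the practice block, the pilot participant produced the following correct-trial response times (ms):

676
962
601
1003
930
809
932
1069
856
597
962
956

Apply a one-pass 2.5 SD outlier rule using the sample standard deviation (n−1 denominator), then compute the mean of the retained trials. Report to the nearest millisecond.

n = 12, ΣRT = 10353, M = 862.750
Σ(x−M)² = 276870.25; s = √(276870.25/11) = 158.651
Cutoffs: 862.750 ± 2.5·158.651 → [466.1, 1259.4]
No RTs fall outside the cutoffs; all 12 retained. Mean = 10353/12 = 862.750

863 ms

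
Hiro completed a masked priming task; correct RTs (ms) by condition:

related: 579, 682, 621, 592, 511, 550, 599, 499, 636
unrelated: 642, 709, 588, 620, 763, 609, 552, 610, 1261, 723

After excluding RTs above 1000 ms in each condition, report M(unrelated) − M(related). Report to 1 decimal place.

60.8 ms

unrelated: exclude 1261
M(related) = 5269/9 = 585.444
M(unrelated) = 5816/9 = 646.222
Difference = 646.222 − 585.444 = 60.778 ms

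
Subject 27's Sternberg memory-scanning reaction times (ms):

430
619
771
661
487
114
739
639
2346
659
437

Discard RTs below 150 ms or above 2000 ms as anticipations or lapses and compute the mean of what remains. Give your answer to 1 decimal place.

604.7 ms

Excluded: 114, 2346
Retained (n=9): Σ = 5442
Mean = 5442/9 = 604.6667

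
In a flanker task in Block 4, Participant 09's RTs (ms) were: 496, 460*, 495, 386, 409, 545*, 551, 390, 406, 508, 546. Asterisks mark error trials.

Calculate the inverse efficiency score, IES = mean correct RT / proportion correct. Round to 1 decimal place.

Correct trials (n=9): 496, 495, 386, 409, 551, 390, 406, 508, 546
Mean correct RT = 4187/9 = 465.2222 ms
Proportion correct = 9/11
IES = 465.2222 / (9/11) = 568.605 ms

568.6 ms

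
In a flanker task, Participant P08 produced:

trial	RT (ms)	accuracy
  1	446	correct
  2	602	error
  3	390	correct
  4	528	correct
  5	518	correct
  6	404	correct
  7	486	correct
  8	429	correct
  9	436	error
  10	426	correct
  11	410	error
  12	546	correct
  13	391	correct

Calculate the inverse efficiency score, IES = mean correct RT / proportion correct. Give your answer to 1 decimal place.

Correct trials (n=10): 446, 390, 528, 518, 404, 486, 429, 426, 546, 391
Mean correct RT = 4564/10 = 456.4000 ms
Proportion correct = 10/13
IES = 456.4000 / (10/13) = 593.320 ms

593.3 ms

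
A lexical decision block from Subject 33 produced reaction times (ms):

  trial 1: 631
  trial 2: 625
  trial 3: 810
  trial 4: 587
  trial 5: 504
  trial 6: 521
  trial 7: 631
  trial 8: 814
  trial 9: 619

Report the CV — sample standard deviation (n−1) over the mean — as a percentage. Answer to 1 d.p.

n = 9, Σ = 5742, M = 638.0000
Σ(x−M)² = 95434.000; s = √(95434.000/8) = 109.2211
CV = 109.2211 / 638.0000 = 0.17119 = 17.119%

17.1%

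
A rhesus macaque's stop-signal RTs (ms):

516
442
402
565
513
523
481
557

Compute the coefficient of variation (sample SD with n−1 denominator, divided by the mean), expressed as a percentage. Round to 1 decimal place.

n = 8, Σ = 3999, M = 499.8750
Σ(x−M)² = 21756.875; s = √(21756.875/7) = 55.7506
CV = 55.7506 / 499.8750 = 0.11153 = 11.153%

11.2%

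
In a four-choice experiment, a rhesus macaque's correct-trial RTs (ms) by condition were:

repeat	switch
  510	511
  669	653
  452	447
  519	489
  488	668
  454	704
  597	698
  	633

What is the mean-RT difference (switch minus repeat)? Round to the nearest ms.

M(repeat) = 3689/7 = 527.000
M(switch) = 4803/8 = 600.375
Difference = 600.375 − 527.000 = 73.375 ms

73 ms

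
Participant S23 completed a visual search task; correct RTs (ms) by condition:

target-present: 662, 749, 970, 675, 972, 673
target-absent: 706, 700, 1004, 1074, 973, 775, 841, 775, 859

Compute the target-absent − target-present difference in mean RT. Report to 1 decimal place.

72.8 ms

M(target-present) = 4701/6 = 783.500
M(target-absent) = 7707/9 = 856.333
Difference = 856.333 − 783.500 = 72.833 ms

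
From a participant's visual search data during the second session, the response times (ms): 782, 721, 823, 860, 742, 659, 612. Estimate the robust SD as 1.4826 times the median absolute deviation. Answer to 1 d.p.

Sorted: 612, 659, 721, 742, 782, 823, 860 → median = 742
|x − 742| sorted: 0, 21, 40, 81, 83, 118, 130 → MAD = 81
Robust SD ≈ 1.4826 × 81 = 120.091

120.1 ms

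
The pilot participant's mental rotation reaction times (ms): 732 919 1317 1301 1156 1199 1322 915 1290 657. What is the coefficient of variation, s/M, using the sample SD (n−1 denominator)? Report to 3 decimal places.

0.235

n = 10, Σ = 10808, M = 1080.8000
Σ(x−M)² = 580783.600; s = √(580783.600/9) = 254.0305
CV = 254.0305 / 1080.8000 = 0.23504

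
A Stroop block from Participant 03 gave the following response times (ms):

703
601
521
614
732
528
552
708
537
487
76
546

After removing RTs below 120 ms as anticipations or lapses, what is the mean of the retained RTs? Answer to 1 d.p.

Excluded: 76
Retained (n=11): Σ = 6529
Mean = 6529/11 = 593.5455

593.5 ms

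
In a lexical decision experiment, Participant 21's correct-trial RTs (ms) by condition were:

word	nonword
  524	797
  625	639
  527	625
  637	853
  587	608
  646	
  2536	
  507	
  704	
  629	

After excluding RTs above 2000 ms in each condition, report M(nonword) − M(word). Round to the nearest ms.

word: exclude 2536
M(word) = 5386/9 = 598.444
M(nonword) = 3522/5 = 704.400
Difference = 704.400 − 598.444 = 105.956 ms

106 ms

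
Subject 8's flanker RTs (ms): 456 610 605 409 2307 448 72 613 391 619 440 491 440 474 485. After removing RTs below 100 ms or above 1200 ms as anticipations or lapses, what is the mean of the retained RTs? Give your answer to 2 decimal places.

498.54 ms

Excluded: 72, 2307
Retained (n=13): Σ = 6481
Mean = 6481/13 = 498.5385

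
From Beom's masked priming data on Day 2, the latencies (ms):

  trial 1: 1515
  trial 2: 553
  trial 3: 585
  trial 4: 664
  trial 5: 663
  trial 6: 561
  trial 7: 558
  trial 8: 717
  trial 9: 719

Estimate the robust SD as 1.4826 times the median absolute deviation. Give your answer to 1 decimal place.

Sorted: 553, 558, 561, 585, 663, 664, 717, 719, 1515 → median = 663
|x − 663| sorted: 0, 1, 54, 56, 78, 102, 105, 110, 852 → MAD = 78
Robust SD ≈ 1.4826 × 78 = 115.643

115.6 ms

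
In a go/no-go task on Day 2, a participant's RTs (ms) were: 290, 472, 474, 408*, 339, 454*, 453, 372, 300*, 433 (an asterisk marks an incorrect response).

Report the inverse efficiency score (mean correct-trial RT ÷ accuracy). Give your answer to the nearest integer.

Correct trials (n=7): 290, 472, 474, 339, 453, 372, 433
Mean correct RT = 2833/7 = 404.7143 ms
Proportion correct = 7/10
IES = 404.7143 / (7/10) = 578.163 ms

578 ms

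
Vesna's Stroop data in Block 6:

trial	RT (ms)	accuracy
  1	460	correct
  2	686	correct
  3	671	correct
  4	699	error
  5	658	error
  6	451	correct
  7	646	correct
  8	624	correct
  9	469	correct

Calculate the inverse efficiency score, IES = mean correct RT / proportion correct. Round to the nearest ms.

Correct trials (n=7): 460, 686, 671, 451, 646, 624, 469
Mean correct RT = 4007/7 = 572.4286 ms
Proportion correct = 7/9
IES = 572.4286 / (7/9) = 735.980 ms

736 ms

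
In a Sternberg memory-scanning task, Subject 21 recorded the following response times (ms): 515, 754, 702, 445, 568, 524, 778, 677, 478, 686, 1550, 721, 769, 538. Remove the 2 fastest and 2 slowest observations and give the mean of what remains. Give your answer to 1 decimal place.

645.4 ms

Sorted: 445, 478, 515, 524, 538, 568, 677, 686, 702, 721, 754, 769, 778, 1550
Drop lowest 2 (445, 478) and highest 2 (778, 1550)
Remaining (n=10): Σ = 6454, mean = 6454/10 = 645.400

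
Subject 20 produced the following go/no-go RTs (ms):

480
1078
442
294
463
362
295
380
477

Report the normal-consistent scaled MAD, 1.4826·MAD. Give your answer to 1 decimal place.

91.9 ms

Sorted: 294, 295, 362, 380, 442, 463, 477, 480, 1078 → median = 442
|x − 442| sorted: 0, 21, 35, 38, 62, 80, 147, 148, 636 → MAD = 62
Robust SD ≈ 1.4826 × 62 = 91.921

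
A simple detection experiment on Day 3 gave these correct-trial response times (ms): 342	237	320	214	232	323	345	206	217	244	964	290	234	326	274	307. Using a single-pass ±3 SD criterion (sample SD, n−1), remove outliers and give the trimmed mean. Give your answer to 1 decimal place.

n = 16, ΣRT = 5075, M = 317.188
Σ(x−M)² = 481594.44; s = √(481594.44/15) = 179.182
Cutoffs: 317.188 ± 3·179.182 → [-220.4, 854.7]
Outside: 964 → excluded.
Retained (n=15): Σ = 4111, mean = 4111/15 = 274.067

274.1 ms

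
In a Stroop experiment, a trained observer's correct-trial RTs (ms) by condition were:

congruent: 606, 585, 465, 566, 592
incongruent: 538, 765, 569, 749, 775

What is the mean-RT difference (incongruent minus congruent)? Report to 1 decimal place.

116.4 ms

M(congruent) = 2814/5 = 562.800
M(incongruent) = 3396/5 = 679.200
Difference = 679.200 − 562.800 = 116.400 ms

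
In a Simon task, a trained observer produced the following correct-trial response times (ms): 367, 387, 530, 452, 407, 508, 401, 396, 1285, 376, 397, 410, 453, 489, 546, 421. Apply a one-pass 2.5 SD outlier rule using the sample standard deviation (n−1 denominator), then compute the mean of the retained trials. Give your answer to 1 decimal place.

n = 16, ΣRT = 7825, M = 489.062
Σ(x−M)² = 722074.94; s = √(722074.94/15) = 219.404
Cutoffs: 489.062 ± 2.5·219.404 → [-59.4, 1037.6]
Outside: 1285 → excluded.
Retained (n=15): Σ = 6540, mean = 6540/15 = 436.000

436.0 ms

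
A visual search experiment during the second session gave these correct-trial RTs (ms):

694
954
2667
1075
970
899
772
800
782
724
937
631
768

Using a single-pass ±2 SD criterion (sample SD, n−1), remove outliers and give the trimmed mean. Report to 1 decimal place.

833.8 ms

n = 13, ΣRT = 12673, M = 974.846
Σ(x−M)² = 3292779.69; s = √(3292779.69/12) = 523.830
Cutoffs: 974.846 ± 2·523.830 → [-72.8, 2022.5]
Outside: 2667 → excluded.
Retained (n=12): Σ = 10006, mean = 10006/12 = 833.833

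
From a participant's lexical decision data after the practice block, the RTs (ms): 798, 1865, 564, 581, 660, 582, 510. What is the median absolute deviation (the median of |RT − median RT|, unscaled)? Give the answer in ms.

Sorted: 510, 564, 581, 582, 660, 798, 1865 → median = 582
|x − 582|: 216, 1283, 18, 1, 78, 0, 72
Sorted deviations: 0, 1, 18, 72, 78, 216, 1283 → MAD = 72

72 ms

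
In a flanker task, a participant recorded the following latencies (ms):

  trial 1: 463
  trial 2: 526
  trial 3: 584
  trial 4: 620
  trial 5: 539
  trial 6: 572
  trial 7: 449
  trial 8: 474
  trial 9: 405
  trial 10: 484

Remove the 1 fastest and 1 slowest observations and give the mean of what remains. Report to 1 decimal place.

511.4 ms

Sorted: 405, 449, 463, 474, 484, 526, 539, 572, 584, 620
Drop lowest 1 (405) and highest 1 (620)
Remaining (n=8): Σ = 4091, mean = 4091/8 = 511.375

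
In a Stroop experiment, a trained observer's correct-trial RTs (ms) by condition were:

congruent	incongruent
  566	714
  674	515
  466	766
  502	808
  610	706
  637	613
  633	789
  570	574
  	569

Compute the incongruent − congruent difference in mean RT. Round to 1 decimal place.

90.4 ms

M(congruent) = 4658/8 = 582.250
M(incongruent) = 6054/9 = 672.667
Difference = 672.667 − 582.250 = 90.417 ms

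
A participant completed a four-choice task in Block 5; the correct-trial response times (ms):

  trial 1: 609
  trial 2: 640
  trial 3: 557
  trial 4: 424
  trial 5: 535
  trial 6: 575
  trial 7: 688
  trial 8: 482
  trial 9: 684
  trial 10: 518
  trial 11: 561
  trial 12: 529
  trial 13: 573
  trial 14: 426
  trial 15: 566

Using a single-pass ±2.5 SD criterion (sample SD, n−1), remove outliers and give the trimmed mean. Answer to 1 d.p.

557.8 ms

n = 15, ΣRT = 8367, M = 557.800
Σ(x−M)² = 86814.40; s = √(86814.40/14) = 78.747
Cutoffs: 557.800 ± 2.5·78.747 → [360.9, 754.7]
No RTs fall outside the cutoffs; all 15 retained. Mean = 8367/15 = 557.800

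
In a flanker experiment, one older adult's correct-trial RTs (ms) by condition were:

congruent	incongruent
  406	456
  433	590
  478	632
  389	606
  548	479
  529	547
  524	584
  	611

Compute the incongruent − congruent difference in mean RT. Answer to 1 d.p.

M(congruent) = 3307/7 = 472.429
M(incongruent) = 4505/8 = 563.125
Difference = 563.125 − 472.429 = 90.696 ms

90.7 ms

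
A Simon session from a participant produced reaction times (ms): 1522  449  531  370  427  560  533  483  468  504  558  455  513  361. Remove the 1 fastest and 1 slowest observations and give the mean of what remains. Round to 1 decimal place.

Sorted: 361, 370, 427, 449, 455, 468, 483, 504, 513, 531, 533, 558, 560, 1522
Drop lowest 1 (361) and highest 1 (1522)
Remaining (n=12): Σ = 5851, mean = 5851/12 = 487.583

487.6 ms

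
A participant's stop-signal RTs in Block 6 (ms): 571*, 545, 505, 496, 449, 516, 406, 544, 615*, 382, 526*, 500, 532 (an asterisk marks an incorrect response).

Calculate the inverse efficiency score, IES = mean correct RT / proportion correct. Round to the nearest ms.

Correct trials (n=10): 545, 505, 496, 449, 516, 406, 544, 382, 500, 532
Mean correct RT = 4875/10 = 487.5000 ms
Proportion correct = 10/13
IES = 487.5000 / (10/13) = 633.750 ms

634 ms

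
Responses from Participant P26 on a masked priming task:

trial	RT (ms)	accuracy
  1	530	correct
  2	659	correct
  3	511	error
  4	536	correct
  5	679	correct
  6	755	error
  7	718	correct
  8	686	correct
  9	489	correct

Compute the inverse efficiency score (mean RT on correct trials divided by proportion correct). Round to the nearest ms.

789 ms

Correct trials (n=7): 530, 659, 536, 679, 718, 686, 489
Mean correct RT = 4297/7 = 613.8571 ms
Proportion correct = 7/9
IES = 613.8571 / (7/9) = 789.245 ms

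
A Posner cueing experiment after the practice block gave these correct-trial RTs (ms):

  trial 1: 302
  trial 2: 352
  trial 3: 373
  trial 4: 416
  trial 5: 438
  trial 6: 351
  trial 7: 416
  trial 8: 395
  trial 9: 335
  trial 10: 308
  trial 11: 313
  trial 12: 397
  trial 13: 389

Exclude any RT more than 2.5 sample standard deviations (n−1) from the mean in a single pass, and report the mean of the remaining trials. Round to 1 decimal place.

n = 13, ΣRT = 4785, M = 368.077
Σ(x−M)² = 24158.92; s = √(24158.92/12) = 44.869
Cutoffs: 368.077 ± 2.5·44.869 → [255.9, 480.2]
No RTs fall outside the cutoffs; all 13 retained. Mean = 4785/13 = 368.077

368.1 ms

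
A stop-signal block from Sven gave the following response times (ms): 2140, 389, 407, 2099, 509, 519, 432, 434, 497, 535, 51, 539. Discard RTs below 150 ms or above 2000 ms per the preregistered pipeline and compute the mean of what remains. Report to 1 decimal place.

Excluded: 51, 2099, 2140
Retained (n=9): Σ = 4261
Mean = 4261/9 = 473.4444

473.4 ms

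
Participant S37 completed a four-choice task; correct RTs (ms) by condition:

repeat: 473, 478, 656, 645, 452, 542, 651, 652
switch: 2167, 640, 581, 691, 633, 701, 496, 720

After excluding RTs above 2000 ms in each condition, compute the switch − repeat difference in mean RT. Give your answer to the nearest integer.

69 ms

switch: exclude 2167
M(repeat) = 4549/8 = 568.625
M(switch) = 4462/7 = 637.429
Difference = 637.429 − 568.625 = 68.804 ms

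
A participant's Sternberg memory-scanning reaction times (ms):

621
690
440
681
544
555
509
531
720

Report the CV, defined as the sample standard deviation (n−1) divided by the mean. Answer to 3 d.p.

0.161

n = 9, Σ = 5291, M = 587.8889
Σ(x−M)² = 71984.889; s = √(71984.889/8) = 94.8584
CV = 94.8584 / 587.8889 = 0.16135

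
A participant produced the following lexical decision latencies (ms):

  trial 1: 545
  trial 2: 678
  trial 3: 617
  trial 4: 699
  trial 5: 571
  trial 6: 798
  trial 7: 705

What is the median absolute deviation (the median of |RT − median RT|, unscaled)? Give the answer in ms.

Sorted: 545, 571, 617, 678, 699, 705, 798 → median = 678
|x − 678|: 133, 0, 61, 21, 107, 120, 27
Sorted deviations: 0, 21, 27, 61, 107, 120, 133 → MAD = 61

61 ms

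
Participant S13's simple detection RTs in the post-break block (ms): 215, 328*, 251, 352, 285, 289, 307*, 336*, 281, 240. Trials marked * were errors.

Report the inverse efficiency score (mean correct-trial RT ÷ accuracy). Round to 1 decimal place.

Correct trials (n=7): 215, 251, 352, 285, 289, 281, 240
Mean correct RT = 1913/7 = 273.2857 ms
Proportion correct = 7/10
IES = 273.2857 / (7/10) = 390.408 ms

390.4 ms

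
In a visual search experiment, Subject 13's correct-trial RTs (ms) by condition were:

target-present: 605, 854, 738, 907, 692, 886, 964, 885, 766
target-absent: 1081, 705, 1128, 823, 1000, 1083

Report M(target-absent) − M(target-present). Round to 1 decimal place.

159.2 ms

M(target-present) = 7297/9 = 810.778
M(target-absent) = 5820/6 = 970.000
Difference = 970.000 − 810.778 = 159.222 ms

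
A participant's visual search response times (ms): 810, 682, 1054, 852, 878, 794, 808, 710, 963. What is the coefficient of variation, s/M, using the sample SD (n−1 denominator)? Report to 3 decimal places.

n = 9, Σ = 7551, M = 839.0000
Σ(x−M)² = 108408.000; s = √(108408.000/8) = 116.4088
CV = 116.4088 / 839.0000 = 0.13875

0.139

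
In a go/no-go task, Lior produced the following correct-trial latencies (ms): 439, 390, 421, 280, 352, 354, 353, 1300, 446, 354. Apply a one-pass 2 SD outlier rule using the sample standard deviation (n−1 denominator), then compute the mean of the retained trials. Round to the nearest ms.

377 ms

n = 10, ΣRT = 4689, M = 468.900
Σ(x−M)² = 789850.90; s = √(789850.90/9) = 296.245
Cutoffs: 468.900 ± 2·296.245 → [-123.6, 1061.4]
Outside: 1300 → excluded.
Retained (n=9): Σ = 3389, mean = 3389/9 = 376.556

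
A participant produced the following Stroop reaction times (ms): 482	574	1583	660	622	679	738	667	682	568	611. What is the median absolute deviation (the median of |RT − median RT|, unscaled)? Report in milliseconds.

Sorted: 482, 568, 574, 611, 622, 660, 667, 679, 682, 738, 1583 → median = 660
|x − 660|: 178, 86, 923, 0, 38, 19, 78, 7, 22, 92, 49
Sorted deviations: 0, 7, 19, 22, 38, 49, 78, 86, 92, 178, 923 → MAD = 49

49 ms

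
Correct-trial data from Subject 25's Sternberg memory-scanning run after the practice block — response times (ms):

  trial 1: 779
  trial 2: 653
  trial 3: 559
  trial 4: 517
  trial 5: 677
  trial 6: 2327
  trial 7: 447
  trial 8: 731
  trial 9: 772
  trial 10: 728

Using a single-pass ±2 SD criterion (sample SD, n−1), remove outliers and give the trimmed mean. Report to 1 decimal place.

n = 10, ΣRT = 8190, M = 819.000
Σ(x−M)² = 2638806.00; s = √(2638806.00/9) = 541.480
Cutoffs: 819.000 ± 2·541.480 → [-264.0, 1902.0]
Outside: 2327 → excluded.
Retained (n=9): Σ = 5863, mean = 5863/9 = 651.444

651.4 ms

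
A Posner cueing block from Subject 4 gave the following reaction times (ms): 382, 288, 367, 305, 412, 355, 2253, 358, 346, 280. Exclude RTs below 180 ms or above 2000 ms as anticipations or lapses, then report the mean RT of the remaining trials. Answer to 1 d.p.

343.7 ms

Excluded: 2253
Retained (n=9): Σ = 3093
Mean = 3093/9 = 343.6667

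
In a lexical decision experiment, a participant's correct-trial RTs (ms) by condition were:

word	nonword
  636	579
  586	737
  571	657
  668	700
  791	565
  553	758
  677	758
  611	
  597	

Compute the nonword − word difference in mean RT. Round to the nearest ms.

47 ms

M(word) = 5690/9 = 632.222
M(nonword) = 4754/7 = 679.143
Difference = 679.143 − 632.222 = 46.921 ms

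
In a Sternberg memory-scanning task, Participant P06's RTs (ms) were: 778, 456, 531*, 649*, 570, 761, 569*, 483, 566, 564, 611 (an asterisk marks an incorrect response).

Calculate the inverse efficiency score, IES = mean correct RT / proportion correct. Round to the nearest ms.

823 ms

Correct trials (n=8): 778, 456, 570, 761, 483, 566, 564, 611
Mean correct RT = 4789/8 = 598.6250 ms
Proportion correct = 8/11
IES = 598.6250 / (8/11) = 823.109 ms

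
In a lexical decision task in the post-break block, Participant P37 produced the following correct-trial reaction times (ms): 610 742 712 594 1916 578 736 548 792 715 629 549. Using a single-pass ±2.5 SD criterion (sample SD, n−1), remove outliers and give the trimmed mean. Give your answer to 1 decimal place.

n = 12, ΣRT = 9121, M = 760.083
Σ(x−M)² = 1532394.92; s = √(1532394.92/11) = 373.241
Cutoffs: 760.083 ± 2.5·373.241 → [-173.0, 1693.2]
Outside: 1916 → excluded.
Retained (n=11): Σ = 7205, mean = 7205/11 = 655.000

655.0 ms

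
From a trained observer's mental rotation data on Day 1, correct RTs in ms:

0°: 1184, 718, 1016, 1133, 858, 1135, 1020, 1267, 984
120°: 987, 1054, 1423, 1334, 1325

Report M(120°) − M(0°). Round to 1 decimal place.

189.6 ms

M(0°) = 9315/9 = 1035.000
M(120°) = 6123/5 = 1224.600
Difference = 1224.600 − 1035.000 = 189.600 ms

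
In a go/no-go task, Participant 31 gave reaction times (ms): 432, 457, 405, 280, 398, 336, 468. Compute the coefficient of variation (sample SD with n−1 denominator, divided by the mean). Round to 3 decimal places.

n = 7, Σ = 2776, M = 396.5714
Σ(x−M)² = 27339.714; s = √(27339.714/6) = 67.5027
CV = 67.5027 / 396.5714 = 0.17022

0.170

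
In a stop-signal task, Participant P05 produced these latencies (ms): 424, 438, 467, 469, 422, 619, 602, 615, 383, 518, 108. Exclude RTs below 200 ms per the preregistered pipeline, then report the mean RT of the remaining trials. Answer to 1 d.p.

Excluded: 108
Retained (n=10): Σ = 4957
Mean = 4957/10 = 495.7000

495.7 ms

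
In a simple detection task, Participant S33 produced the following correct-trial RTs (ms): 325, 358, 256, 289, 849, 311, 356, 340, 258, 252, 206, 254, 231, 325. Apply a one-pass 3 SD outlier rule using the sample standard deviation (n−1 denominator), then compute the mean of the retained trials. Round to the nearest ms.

n = 14, ΣRT = 4610, M = 329.286
Σ(x−M)² = 320702.86; s = √(320702.86/13) = 157.065
Cutoffs: 329.286 ± 3·157.065 → [-141.9, 800.5]
Outside: 849 → excluded.
Retained (n=13): Σ = 3761, mean = 3761/13 = 289.308

289 ms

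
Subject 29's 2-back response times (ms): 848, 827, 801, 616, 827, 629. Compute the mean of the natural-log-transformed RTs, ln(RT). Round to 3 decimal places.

ln(RT): 6.7429, 6.7178, 6.6859, 6.4232, 6.7178, 6.4441
Σ ln(RT) = 39.7317
Mean = 39.7317/6 = 6.62195

6.622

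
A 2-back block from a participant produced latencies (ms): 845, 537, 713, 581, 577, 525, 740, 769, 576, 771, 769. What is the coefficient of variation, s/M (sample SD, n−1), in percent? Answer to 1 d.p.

17.0%

n = 11, Σ = 7403, M = 673.0000
Σ(x−M)² = 131198.000; s = √(131198.000/10) = 114.5417
CV = 114.5417 / 673.0000 = 0.17020 = 17.020%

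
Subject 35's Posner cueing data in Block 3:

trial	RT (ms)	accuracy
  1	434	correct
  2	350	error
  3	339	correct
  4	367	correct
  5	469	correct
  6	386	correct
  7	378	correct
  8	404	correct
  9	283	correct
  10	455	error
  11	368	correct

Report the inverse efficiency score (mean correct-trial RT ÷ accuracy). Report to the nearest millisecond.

466 ms

Correct trials (n=9): 434, 339, 367, 469, 386, 378, 404, 283, 368
Mean correct RT = 3428/9 = 380.8889 ms
Proportion correct = 9/11
IES = 380.8889 / (9/11) = 465.531 ms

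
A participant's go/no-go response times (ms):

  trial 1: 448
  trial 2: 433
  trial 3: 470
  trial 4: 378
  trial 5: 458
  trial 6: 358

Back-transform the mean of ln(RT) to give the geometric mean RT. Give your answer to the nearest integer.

422 ms

ln(RT): 6.1048, 6.0707, 6.1527, 5.9349, 6.1269, 5.8805
Mean ln(RT) = 36.2706/6 = 6.04509
Geometric mean = exp(6.04509) = 422.04 ms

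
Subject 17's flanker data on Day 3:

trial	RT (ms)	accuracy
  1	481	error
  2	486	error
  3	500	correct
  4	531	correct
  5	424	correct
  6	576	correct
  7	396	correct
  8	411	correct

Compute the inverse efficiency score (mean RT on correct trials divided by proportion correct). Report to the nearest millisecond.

Correct trials (n=6): 500, 531, 424, 576, 396, 411
Mean correct RT = 2838/6 = 473.0000 ms
Proportion correct = 6/8
IES = 473.0000 / (6/8) = 630.667 ms

631 ms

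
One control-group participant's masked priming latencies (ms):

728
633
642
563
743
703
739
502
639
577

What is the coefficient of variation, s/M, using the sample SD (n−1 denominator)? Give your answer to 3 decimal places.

n = 10, Σ = 6469, M = 646.9000
Σ(x−M)² = 60642.900; s = √(60642.900/9) = 82.0859
CV = 82.0859 / 646.9000 = 0.12689

0.127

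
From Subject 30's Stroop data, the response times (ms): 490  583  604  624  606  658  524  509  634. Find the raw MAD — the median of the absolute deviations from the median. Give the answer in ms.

30 ms

Sorted: 490, 509, 524, 583, 604, 606, 624, 634, 658 → median = 604
|x − 604|: 114, 21, 0, 20, 2, 54, 80, 95, 30
Sorted deviations: 0, 2, 20, 21, 30, 54, 80, 95, 114 → MAD = 30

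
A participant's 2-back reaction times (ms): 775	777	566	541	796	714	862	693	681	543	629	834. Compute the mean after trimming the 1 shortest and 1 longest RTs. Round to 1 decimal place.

700.8 ms

Sorted: 541, 543, 566, 629, 681, 693, 714, 775, 777, 796, 834, 862
Drop lowest 1 (541) and highest 1 (862)
Remaining (n=10): Σ = 7008, mean = 7008/10 = 700.800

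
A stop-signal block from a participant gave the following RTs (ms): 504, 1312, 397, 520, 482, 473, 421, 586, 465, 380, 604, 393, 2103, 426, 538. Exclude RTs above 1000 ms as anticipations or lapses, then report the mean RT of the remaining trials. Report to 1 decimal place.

Excluded: 1312, 2103
Retained (n=13): Σ = 6189
Mean = 6189/13 = 476.0769

476.1 ms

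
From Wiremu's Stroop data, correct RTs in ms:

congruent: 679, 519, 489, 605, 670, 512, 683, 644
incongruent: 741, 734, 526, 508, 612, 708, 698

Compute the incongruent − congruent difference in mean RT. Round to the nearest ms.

M(congruent) = 4801/8 = 600.125
M(incongruent) = 4527/7 = 646.714
Difference = 646.714 − 600.125 = 46.589 ms

47 ms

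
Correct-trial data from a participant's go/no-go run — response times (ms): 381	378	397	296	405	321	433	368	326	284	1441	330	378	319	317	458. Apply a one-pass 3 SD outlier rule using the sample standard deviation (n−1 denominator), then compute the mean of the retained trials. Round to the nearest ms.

359 ms

n = 16, ΣRT = 6832, M = 427.000
Σ(x−M)² = 1133196.00; s = √(1133196.00/15) = 274.857
Cutoffs: 427.000 ± 3·274.857 → [-397.6, 1251.6]
Outside: 1441 → excluded.
Retained (n=15): Σ = 5391, mean = 5391/15 = 359.400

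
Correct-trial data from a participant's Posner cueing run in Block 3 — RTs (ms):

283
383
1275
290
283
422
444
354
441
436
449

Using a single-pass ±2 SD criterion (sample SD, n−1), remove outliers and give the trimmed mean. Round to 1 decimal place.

378.5 ms

n = 11, ΣRT = 5060, M = 460.000
Σ(x−M)² = 775706.00; s = √(775706.00/10) = 278.515
Cutoffs: 460.000 ± 2·278.515 → [-97.0, 1017.0]
Outside: 1275 → excluded.
Retained (n=10): Σ = 3785, mean = 3785/10 = 378.500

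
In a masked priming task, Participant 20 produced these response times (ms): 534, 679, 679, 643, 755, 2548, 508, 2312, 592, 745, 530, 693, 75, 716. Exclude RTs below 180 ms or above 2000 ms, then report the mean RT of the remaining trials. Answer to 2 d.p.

Excluded: 75, 2312, 2548
Retained (n=11): Σ = 7074
Mean = 7074/11 = 643.0909

643.09 ms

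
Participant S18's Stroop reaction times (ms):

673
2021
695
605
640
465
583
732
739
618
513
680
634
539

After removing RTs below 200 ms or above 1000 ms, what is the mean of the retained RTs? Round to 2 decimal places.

Excluded: 2021
Retained (n=13): Σ = 8116
Mean = 8116/13 = 624.3077

624.31 ms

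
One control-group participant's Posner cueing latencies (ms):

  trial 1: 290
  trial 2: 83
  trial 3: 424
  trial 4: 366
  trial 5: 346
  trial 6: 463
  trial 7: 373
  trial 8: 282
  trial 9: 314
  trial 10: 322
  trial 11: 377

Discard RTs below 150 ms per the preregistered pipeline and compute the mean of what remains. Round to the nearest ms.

356 ms

Excluded: 83
Retained (n=10): Σ = 3557
Mean = 3557/10 = 355.7000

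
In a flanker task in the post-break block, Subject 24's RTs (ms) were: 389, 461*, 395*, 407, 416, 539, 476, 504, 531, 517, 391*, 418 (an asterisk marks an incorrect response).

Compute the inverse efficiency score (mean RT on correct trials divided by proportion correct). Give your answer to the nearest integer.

Correct trials (n=9): 389, 407, 416, 539, 476, 504, 531, 517, 418
Mean correct RT = 4197/9 = 466.3333 ms
Proportion correct = 9/12
IES = 466.3333 / (9/12) = 621.778 ms

622 ms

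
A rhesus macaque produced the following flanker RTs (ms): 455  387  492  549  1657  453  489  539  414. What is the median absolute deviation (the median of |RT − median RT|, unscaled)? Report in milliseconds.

50 ms

Sorted: 387, 414, 453, 455, 489, 492, 539, 549, 1657 → median = 489
|x − 489|: 34, 102, 3, 60, 1168, 36, 0, 50, 75
Sorted deviations: 0, 3, 34, 36, 50, 60, 75, 102, 1168 → MAD = 50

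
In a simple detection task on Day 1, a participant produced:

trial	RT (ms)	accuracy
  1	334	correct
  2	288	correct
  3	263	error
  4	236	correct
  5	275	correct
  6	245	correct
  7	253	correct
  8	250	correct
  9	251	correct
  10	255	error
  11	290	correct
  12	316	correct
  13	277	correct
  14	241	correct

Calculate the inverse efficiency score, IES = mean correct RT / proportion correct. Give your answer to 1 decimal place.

Correct trials (n=12): 334, 288, 236, 275, 245, 253, 250, 251, 290, 316, 277, 241
Mean correct RT = 3256/12 = 271.3333 ms
Proportion correct = 12/14
IES = 271.3333 / (12/14) = 316.556 ms

316.6 ms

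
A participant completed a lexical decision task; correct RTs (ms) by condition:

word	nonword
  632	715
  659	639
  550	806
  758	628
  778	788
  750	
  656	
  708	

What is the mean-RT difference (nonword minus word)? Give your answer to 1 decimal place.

28.8 ms

M(word) = 5491/8 = 686.375
M(nonword) = 3576/5 = 715.200
Difference = 715.200 − 686.375 = 28.825 ms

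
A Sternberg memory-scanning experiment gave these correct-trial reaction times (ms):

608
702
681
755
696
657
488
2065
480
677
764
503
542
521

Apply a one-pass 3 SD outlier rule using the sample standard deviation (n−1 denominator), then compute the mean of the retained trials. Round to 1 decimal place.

n = 14, ΣRT = 10139, M = 724.214
Σ(x−M)² = 2062518.36; s = √(2062518.36/13) = 398.316
Cutoffs: 724.214 ± 3·398.316 → [-470.7, 1919.2]
Outside: 2065 → excluded.
Retained (n=13): Σ = 8074, mean = 8074/13 = 621.077

621.1 ms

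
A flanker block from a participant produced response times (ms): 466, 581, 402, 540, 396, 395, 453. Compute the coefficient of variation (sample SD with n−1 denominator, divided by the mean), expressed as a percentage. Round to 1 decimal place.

16.0%

n = 7, Σ = 3233, M = 461.8571
Σ(x−M)² = 32786.857; s = √(32786.857/6) = 73.9221
CV = 73.9221 / 461.8571 = 0.16005 = 16.005%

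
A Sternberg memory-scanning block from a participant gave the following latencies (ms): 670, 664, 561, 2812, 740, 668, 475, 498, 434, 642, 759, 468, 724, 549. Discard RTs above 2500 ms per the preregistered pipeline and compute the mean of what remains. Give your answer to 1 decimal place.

604.0 ms

Excluded: 2812
Retained (n=13): Σ = 7852
Mean = 7852/13 = 604.0000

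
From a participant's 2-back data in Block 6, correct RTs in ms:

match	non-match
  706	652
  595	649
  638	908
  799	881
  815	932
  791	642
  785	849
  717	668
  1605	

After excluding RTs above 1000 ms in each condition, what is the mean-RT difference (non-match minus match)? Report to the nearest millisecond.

match: exclude 1605
M(match) = 5846/8 = 730.750
M(non-match) = 6181/8 = 772.625
Difference = 772.625 − 730.750 = 41.875 ms

42 ms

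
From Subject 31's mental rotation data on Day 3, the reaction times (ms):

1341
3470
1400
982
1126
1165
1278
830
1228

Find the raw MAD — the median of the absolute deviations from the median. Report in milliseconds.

113 ms

Sorted: 830, 982, 1126, 1165, 1228, 1278, 1341, 1400, 3470 → median = 1228
|x − 1228|: 113, 2242, 172, 246, 102, 63, 50, 398, 0
Sorted deviations: 0, 50, 63, 102, 113, 172, 246, 398, 2242 → MAD = 113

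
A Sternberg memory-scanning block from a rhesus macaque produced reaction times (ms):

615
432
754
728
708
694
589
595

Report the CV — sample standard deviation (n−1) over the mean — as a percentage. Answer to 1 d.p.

n = 8, Σ = 5115, M = 639.3750
Σ(x−M)² = 76791.875; s = √(76791.875/7) = 104.7390
CV = 104.7390 / 639.3750 = 0.16381 = 16.381%

16.4%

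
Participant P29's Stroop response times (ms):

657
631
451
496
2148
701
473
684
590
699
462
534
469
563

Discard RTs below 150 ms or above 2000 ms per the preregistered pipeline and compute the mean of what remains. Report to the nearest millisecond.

Excluded: 2148
Retained (n=13): Σ = 7410
Mean = 7410/13 = 570.0000

570 ms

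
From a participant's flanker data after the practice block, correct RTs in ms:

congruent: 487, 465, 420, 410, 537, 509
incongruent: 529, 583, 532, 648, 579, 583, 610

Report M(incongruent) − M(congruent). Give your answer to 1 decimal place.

109.2 ms

M(congruent) = 2828/6 = 471.333
M(incongruent) = 4064/7 = 580.571
Difference = 580.571 − 471.333 = 109.238 ms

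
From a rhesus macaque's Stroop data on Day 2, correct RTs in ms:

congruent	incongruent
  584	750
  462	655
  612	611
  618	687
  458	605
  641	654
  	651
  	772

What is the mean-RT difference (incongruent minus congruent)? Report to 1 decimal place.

M(congruent) = 3375/6 = 562.500
M(incongruent) = 5385/8 = 673.125
Difference = 673.125 − 562.500 = 110.625 ms

110.6 ms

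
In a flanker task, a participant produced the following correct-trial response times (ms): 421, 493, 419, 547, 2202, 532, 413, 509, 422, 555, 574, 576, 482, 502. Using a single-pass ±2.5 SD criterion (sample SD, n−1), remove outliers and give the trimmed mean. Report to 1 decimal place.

495.8 ms

n = 14, ΣRT = 8647, M = 617.643
Σ(x−M)² = 2747469.21; s = √(2747469.21/13) = 459.721
Cutoffs: 617.643 ± 2.5·459.721 → [-531.7, 1766.9]
Outside: 2202 → excluded.
Retained (n=13): Σ = 6445, mean = 6445/13 = 495.769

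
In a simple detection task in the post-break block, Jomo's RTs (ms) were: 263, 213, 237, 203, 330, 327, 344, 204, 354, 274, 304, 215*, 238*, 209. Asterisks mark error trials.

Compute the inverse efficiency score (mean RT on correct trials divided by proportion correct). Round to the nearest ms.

Correct trials (n=12): 263, 213, 237, 203, 330, 327, 344, 204, 354, 274, 304, 209
Mean correct RT = 3262/12 = 271.8333 ms
Proportion correct = 12/14
IES = 271.8333 / (12/14) = 317.139 ms

317 ms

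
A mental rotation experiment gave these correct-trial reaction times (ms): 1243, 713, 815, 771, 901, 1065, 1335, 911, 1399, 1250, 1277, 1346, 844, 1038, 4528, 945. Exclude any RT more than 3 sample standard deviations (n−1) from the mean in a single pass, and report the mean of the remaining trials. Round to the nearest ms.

n = 16, ΣRT = 20381, M = 1273.812
Σ(x−M)² = 12056418.44; s = √(12056418.44/15) = 896.527
Cutoffs: 1273.812 ± 3·896.527 → [-1415.8, 3963.4]
Outside: 4528 → excluded.
Retained (n=15): Σ = 15853, mean = 15853/15 = 1056.867

1057 ms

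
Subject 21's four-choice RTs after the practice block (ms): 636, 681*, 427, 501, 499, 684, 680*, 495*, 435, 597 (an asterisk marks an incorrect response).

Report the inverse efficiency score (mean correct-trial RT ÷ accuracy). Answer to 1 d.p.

771.2 ms

Correct trials (n=7): 636, 427, 501, 499, 684, 435, 597
Mean correct RT = 3779/7 = 539.8571 ms
Proportion correct = 7/10
IES = 539.8571 / (7/10) = 771.224 ms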